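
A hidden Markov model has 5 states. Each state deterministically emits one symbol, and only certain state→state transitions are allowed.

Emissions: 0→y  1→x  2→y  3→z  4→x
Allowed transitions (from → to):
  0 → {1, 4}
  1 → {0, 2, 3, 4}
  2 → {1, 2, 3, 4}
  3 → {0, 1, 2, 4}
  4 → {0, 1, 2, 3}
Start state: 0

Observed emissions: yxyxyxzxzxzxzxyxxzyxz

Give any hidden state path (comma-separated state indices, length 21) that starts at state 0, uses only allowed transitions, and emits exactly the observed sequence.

  0: obs=y cand={0,2} pick 0 [start]
  1: obs=x cand={1,4} pick 1 [0->1 ok]
  2: obs=y cand={0,2} pick 0 [1->0 ok]
  3: obs=x cand={1,4} pick 1 [0->1 ok]
  4: obs=y cand={0,2} pick 0 [1->0 ok]
  5: obs=x cand={1,4} pick 4 [0->4 ok]
  6: obs=z cand={3} pick 3 [4->3 ok]
  7: obs=x cand={1,4} pick 4 [3->4 ok]
  8: obs=z cand={3} pick 3 [4->3 ok]
  9: obs=x cand={1,4} pick 1 [3->1 ok]
  10: obs=z cand={3} pick 3 [1->3 ok]
  11: obs=x cand={1,4} pick 4 [3->4 ok]
  12: obs=z cand={3} pick 3 [4->3 ok]
  13: obs=x cand={1,4} pick 4 [3->4 ok]
  14: obs=y cand={0,2} pick 0 [4->0 ok]
  15: obs=x cand={1,4} pick 4 [0->4 ok]
  16: obs=x cand={1,4} pick 1 [4->1 ok]
  17: obs=z cand={3} pick 3 [1->3 ok]
  18: obs=y cand={0,2} pick 0 [3->0 ok]
  19: obs=x cand={1,4} pick 1 [0->1 ok]
  20: obs=z cand={3} pick 3 [1->3 ok]

0,1,0,1,0,4,3,4,3,1,3,4,3,4,0,4,1,3,0,1,3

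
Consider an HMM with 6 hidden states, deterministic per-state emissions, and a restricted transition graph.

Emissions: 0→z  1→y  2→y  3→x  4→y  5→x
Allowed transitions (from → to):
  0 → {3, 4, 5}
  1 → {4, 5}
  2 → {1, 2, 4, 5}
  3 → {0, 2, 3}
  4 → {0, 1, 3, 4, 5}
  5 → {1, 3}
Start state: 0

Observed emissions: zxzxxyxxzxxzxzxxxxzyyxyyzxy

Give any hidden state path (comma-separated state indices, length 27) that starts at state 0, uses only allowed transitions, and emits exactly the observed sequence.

0,3,0,3,3,2,5,3,0,5,3,0,3,0,5,3,3,3,0,4,4,3,2,4,0,3,2

  pos 0: z in {0}, choose 0; start
  pos 1: x in {3,5}, choose 3; 0->3 ok
  pos 2: z in {0}, choose 0; 3->0 ok
  pos 3: x in {3,5}, choose 3; 0->3 ok
  pos 4: x in {3,5}, choose 3; 3->3 ok
  pos 5: y in {1,2,4}, choose 2; 3->2 ok
  pos 6: x in {3,5}, choose 5; 2->5 ok
  pos 7: x in {3,5}, choose 3; 5->3 ok
  pos 8: z in {0}, choose 0; 3->0 ok
  pos 9: x in {3,5}, choose 5; 0->5 ok
  pos 10: x in {3,5}, choose 3; 5->3 ok
  pos 11: z in {0}, choose 0; 3->0 ok
  pos 12: x in {3,5}, choose 3; 0->3 ok
  pos 13: z in {0}, choose 0; 3->0 ok
  pos 14: x in {3,5}, choose 5; 0->5 ok
  pos 15: x in {3,5}, choose 3; 5->3 ok
  pos 16: x in {3,5}, choose 3; 3->3 ok
  pos 17: x in {3,5}, choose 3; 3->3 ok
  pos 18: z in {0}, choose 0; 3->0 ok
  pos 19: y in {1,2,4}, choose 4; 0->4 ok
  pos 20: y in {1,2,4}, choose 4; 4->4 ok
  pos 21: x in {3,5}, choose 3; 4->3 ok
  pos 22: y in {1,2,4}, choose 2; 3->2 ok
  pos 23: y in {1,2,4}, choose 4; 2->4 ok
  pos 24: z in {0}, choose 0; 4->0 ok
  pos 25: x in {3,5}, choose 3; 0->3 ok
  pos 26: y in {1,2,4}, choose 2; 3->2 ok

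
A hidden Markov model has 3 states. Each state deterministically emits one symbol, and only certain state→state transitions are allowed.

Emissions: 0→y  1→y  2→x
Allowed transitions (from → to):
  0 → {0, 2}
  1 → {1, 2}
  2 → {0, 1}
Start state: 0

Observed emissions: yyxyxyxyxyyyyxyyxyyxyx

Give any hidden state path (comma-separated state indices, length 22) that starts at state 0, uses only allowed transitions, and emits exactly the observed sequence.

  t0 'y' -> {0,1}, take 0 (start)
  t1 'y' -> {0,1}, take 0 (0->0 ok)
  t2 'x' -> {2}, take 2 (0->2 ok)
  t3 'y' -> {0,1}, take 0 (2->0 ok)
  t4 'x' -> {2}, take 2 (0->2 ok)
  t5 'y' -> {0,1}, take 1 (2->1 ok)
  t6 'x' -> {2}, take 2 (1->2 ok)
  t7 'y' -> {0,1}, take 0 (2->0 ok)
  t8 'x' -> {2}, take 2 (0->2 ok)
  t9 'y' -> {0,1}, take 0 (2->0 ok)
  t10 'y' -> {0,1}, take 0 (0->0 ok)
  t11 'y' -> {0,1}, take 0 (0->0 ok)
  t12 'y' -> {0,1}, take 0 (0->0 ok)
  t13 'x' -> {2}, take 2 (0->2 ok)
  t14 'y' -> {0,1}, take 1 (2->1 ok)
  t15 'y' -> {0,1}, take 1 (1->1 ok)
  t16 'x' -> {2}, take 2 (1->2 ok)
  t17 'y' -> {0,1}, take 1 (2->1 ok)
  t18 'y' -> {0,1}, take 1 (1->1 ok)
  t19 'x' -> {2}, take 2 (1->2 ok)
  t20 'y' -> {0,1}, take 0 (2->0 ok)
  t21 'x' -> {2}, take 2 (0->2 ok)

0,0,2,0,2,1,2,0,2,0,0,0,0,2,1,1,2,1,1,2,0,2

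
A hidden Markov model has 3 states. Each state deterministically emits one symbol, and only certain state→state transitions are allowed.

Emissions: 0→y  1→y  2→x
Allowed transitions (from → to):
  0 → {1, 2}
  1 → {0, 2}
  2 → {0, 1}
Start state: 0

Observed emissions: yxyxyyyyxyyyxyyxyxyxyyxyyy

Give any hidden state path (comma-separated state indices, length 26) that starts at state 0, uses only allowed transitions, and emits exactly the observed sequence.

0,2,0,2,1,0,1,0,2,0,1,0,2,1,0,2,1,2,0,2,1,0,2,1,0,1

  t0 'y' -> {0,1}, take 0 (start)
  t1 'x' -> {2}, take 2 (0->2 ok)
  t2 'y' -> {0,1}, take 0 (2->0 ok)
  t3 'x' -> {2}, take 2 (0->2 ok)
  t4 'y' -> {0,1}, take 1 (2->1 ok)
  t5 'y' -> {0,1}, take 0 (1->0 ok)
  t6 'y' -> {0,1}, take 1 (0->1 ok)
  t7 'y' -> {0,1}, take 0 (1->0 ok)
  t8 'x' -> {2}, take 2 (0->2 ok)
  t9 'y' -> {0,1}, take 0 (2->0 ok)
  t10 'y' -> {0,1}, take 1 (0->1 ok)
  t11 'y' -> {0,1}, take 0 (1->0 ok)
  t12 'x' -> {2}, take 2 (0->2 ok)
  t13 'y' -> {0,1}, take 1 (2->1 ok)
  t14 'y' -> {0,1}, take 0 (1->0 ok)
  t15 'x' -> {2}, take 2 (0->2 ok)
  t16 'y' -> {0,1}, take 1 (2->1 ok)
  t17 'x' -> {2}, take 2 (1->2 ok)
  t18 'y' -> {0,1}, take 0 (2->0 ok)
  t19 'x' -> {2}, take 2 (0->2 ok)
  t20 'y' -> {0,1}, take 1 (2->1 ok)
  t21 'y' -> {0,1}, take 0 (1->0 ok)
  t22 'x' -> {2}, take 2 (0->2 ok)
  t23 'y' -> {0,1}, take 1 (2->1 ok)
  t24 'y' -> {0,1}, take 0 (1->0 ok)
  t25 'y' -> {0,1}, take 1 (0->1 ok)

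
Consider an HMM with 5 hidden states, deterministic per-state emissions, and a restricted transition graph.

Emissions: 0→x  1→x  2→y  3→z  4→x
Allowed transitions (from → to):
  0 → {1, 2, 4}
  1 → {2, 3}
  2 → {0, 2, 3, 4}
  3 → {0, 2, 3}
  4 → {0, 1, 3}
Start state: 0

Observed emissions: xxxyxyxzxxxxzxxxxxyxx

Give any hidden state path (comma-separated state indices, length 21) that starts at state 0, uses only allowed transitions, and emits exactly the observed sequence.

0,4,1,2,0,2,4,3,0,4,0,1,3,0,4,0,4,1,2,0,1

  0: obs=x cand={0,1,4} pick 0 [start]
  1: obs=x cand={0,1,4} pick 4 [0->4 ok]
  2: obs=x cand={0,1,4} pick 1 [4->1 ok]
  3: obs=y cand={2} pick 2 [1->2 ok]
  4: obs=x cand={0,1,4} pick 0 [2->0 ok]
  5: obs=y cand={2} pick 2 [0->2 ok]
  6: obs=x cand={0,1,4} pick 4 [2->4 ok]
  7: obs=z cand={3} pick 3 [4->3 ok]
  8: obs=x cand={0,1,4} pick 0 [3->0 ok]
  9: obs=x cand={0,1,4} pick 4 [0->4 ok]
  10: obs=x cand={0,1,4} pick 0 [4->0 ok]
  11: obs=x cand={0,1,4} pick 1 [0->1 ok]
  12: obs=z cand={3} pick 3 [1->3 ok]
  13: obs=x cand={0,1,4} pick 0 [3->0 ok]
  14: obs=x cand={0,1,4} pick 4 [0->4 ok]
  15: obs=x cand={0,1,4} pick 0 [4->0 ok]
  16: obs=x cand={0,1,4} pick 4 [0->4 ok]
  17: obs=x cand={0,1,4} pick 1 [4->1 ok]
  18: obs=y cand={2} pick 2 [1->2 ok]
  19: obs=x cand={0,1,4} pick 0 [2->0 ok]
  20: obs=x cand={0,1,4} pick 1 [0->1 ok]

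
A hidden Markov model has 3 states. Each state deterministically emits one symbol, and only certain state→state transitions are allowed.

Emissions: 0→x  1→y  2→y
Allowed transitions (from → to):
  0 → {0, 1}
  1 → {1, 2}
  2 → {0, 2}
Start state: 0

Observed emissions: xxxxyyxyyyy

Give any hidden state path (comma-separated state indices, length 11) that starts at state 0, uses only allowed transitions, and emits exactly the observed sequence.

  [0] x  {0}  => 0  start
  [1] x  {0}  => 0  0->0 ok
  [2] x  {0}  => 0  0->0 ok
  [3] x  {0}  => 0  0->0 ok
  [4] y  {1,2}  => 1  0->1 ok
  [5] y  {1,2}  => 2  1->2 ok
  [6] x  {0}  => 0  2->0 ok
  [7] y  {1,2}  => 1  0->1 ok
  [8] y  {1,2}  => 1  1->1 ok
  [9] y  {1,2}  => 2  1->2 ok
  [10] y  {1,2}  => 2  2->2 ok

0,0,0,0,1,2,0,1,1,2,2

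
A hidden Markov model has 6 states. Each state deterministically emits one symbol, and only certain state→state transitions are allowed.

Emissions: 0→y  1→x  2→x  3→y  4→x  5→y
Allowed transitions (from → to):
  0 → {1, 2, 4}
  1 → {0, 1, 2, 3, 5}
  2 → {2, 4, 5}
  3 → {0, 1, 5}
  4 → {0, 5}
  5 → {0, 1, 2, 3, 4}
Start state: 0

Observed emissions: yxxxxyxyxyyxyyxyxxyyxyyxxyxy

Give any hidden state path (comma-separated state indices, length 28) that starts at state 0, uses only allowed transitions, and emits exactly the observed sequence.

0,1,1,1,2,5,4,5,2,5,0,4,5,0,1,0,2,4,5,0,1,5,0,2,4,0,1,0

  t0 'y' -> {0,3,5}, take 0 (start)
  t1 'x' -> {1,2,4}, take 1 (0->1 ok)
  t2 'x' -> {1,2,4}, take 1 (1->1 ok)
  t3 'x' -> {1,2,4}, take 1 (1->1 ok)
  t4 'x' -> {1,2,4}, take 2 (1->2 ok)
  t5 'y' -> {0,3,5}, take 5 (2->5 ok)
  t6 'x' -> {1,2,4}, take 4 (5->4 ok)
  t7 'y' -> {0,3,5}, take 5 (4->5 ok)
  t8 'x' -> {1,2,4}, take 2 (5->2 ok)
  t9 'y' -> {0,3,5}, take 5 (2->5 ok)
  t10 'y' -> {0,3,5}, take 0 (5->0 ok)
  t11 'x' -> {1,2,4}, take 4 (0->4 ok)
  t12 'y' -> {0,3,5}, take 5 (4->5 ok)
  t13 'y' -> {0,3,5}, take 0 (5->0 ok)
  t14 'x' -> {1,2,4}, take 1 (0->1 ok)
  t15 'y' -> {0,3,5}, take 0 (1->0 ok)
  t16 'x' -> {1,2,4}, take 2 (0->2 ok)
  t17 'x' -> {1,2,4}, take 4 (2->4 ok)
  t18 'y' -> {0,3,5}, take 5 (4->5 ok)
  t19 'y' -> {0,3,5}, take 0 (5->0 ok)
  t20 'x' -> {1,2,4}, take 1 (0->1 ok)
  t21 'y' -> {0,3,5}, take 5 (1->5 ok)
  t22 'y' -> {0,3,5}, take 0 (5->0 ok)
  t23 'x' -> {1,2,4}, take 2 (0->2 ok)
  t24 'x' -> {1,2,4}, take 4 (2->4 ok)
  t25 'y' -> {0,3,5}, take 0 (4->0 ok)
  t26 'x' -> {1,2,4}, take 1 (0->1 ok)
  t27 'y' -> {0,3,5}, take 0 (1->0 ok)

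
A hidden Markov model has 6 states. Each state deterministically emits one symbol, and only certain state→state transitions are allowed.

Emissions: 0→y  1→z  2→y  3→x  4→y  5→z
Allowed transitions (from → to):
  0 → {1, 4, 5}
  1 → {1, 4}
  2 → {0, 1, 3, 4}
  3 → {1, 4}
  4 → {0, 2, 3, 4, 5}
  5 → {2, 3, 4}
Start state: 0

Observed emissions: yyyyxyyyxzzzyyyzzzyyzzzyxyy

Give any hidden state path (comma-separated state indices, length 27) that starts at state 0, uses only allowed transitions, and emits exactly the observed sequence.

0,4,4,4,3,4,0,4,3,1,1,1,4,4,0,1,1,1,4,0,1,1,1,4,3,4,0

  pos 0: y in {0,2,4}, choose 0; start
  pos 1: y in {0,2,4}, choose 4; 0->4 ok
  pos 2: y in {0,2,4}, choose 4; 4->4 ok
  pos 3: y in {0,2,4}, choose 4; 4->4 ok
  pos 4: x in {3}, choose 3; 4->3 ok
  pos 5: y in {0,2,4}, choose 4; 3->4 ok
  pos 6: y in {0,2,4}, choose 0; 4->0 ok
  pos 7: y in {0,2,4}, choose 4; 0->4 ok
  pos 8: x in {3}, choose 3; 4->3 ok
  pos 9: z in {1,5}, choose 1; 3->1 ok
  pos 10: z in {1,5}, choose 1; 1->1 ok
  pos 11: z in {1,5}, choose 1; 1->1 ok
  pos 12: y in {0,2,4}, choose 4; 1->4 ok
  pos 13: y in {0,2,4}, choose 4; 4->4 ok
  pos 14: y in {0,2,4}, choose 0; 4->0 ok
  pos 15: z in {1,5}, choose 1; 0->1 ok
  pos 16: z in {1,5}, choose 1; 1->1 ok
  pos 17: z in {1,5}, choose 1; 1->1 ok
  pos 18: y in {0,2,4}, choose 4; 1->4 ok
  pos 19: y in {0,2,4}, choose 0; 4->0 ok
  pos 20: z in {1,5}, choose 1; 0->1 ok
  pos 21: z in {1,5}, choose 1; 1->1 ok
  pos 22: z in {1,5}, choose 1; 1->1 ok
  pos 23: y in {0,2,4}, choose 4; 1->4 ok
  pos 24: x in {3}, choose 3; 4->3 ok
  pos 25: y in {0,2,4}, choose 4; 3->4 ok
  pos 26: y in {0,2,4}, choose 0; 4->0 ok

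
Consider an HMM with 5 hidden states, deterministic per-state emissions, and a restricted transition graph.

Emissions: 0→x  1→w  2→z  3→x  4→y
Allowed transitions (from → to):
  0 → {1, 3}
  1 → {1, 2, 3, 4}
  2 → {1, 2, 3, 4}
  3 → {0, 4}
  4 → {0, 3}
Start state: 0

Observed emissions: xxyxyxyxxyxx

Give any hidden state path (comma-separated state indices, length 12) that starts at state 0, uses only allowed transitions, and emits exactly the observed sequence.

  0: obs=x cand={0,3} pick 0 [start]
  1: obs=x cand={0,3} pick 3 [0->3 ok]
  2: obs=y cand={4} pick 4 [3->4 ok]
  3: obs=x cand={0,3} pick 3 [4->3 ok]
  4: obs=y cand={4} pick 4 [3->4 ok]
  5: obs=x cand={0,3} pick 3 [4->3 ok]
  6: obs=y cand={4} pick 4 [3->4 ok]
  7: obs=x cand={0,3} pick 0 [4->0 ok]
  8: obs=x cand={0,3} pick 3 [0->3 ok]
  9: obs=y cand={4} pick 4 [3->4 ok]
  10: obs=x cand={0,3} pick 3 [4->3 ok]
  11: obs=x cand={0,3} pick 0 [3->0 ok]

0,3,4,3,4,3,4,0,3,4,3,0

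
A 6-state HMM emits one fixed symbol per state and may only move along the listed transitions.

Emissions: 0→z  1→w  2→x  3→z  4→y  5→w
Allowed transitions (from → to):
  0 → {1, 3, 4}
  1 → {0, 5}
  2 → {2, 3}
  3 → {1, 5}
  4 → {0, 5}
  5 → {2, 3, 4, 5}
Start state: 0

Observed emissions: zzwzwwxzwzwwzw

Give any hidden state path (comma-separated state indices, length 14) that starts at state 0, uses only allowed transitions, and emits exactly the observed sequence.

  t0 'z' -> {0,3}, take 0 (start)
  t1 'z' -> {0,3}, take 3 (0->3 ok)
  t2 'w' -> {1,5}, take 1 (3->1 ok)
  t3 'z' -> {0,3}, take 0 (1->0 ok)
  t4 'w' -> {1,5}, take 1 (0->1 ok)
  t5 'w' -> {1,5}, take 5 (1->5 ok)
  t6 'x' -> {2}, take 2 (5->2 ok)
  t7 'z' -> {0,3}, take 3 (2->3 ok)
  t8 'w' -> {1,5}, take 5 (3->5 ok)
  t9 'z' -> {0,3}, take 3 (5->3 ok)
  t10 'w' -> {1,5}, take 5 (3->5 ok)
  t11 'w' -> {1,5}, take 5 (5->5 ok)
  t12 'z' -> {0,3}, take 3 (5->3 ok)
  t13 'w' -> {1,5}, take 1 (3->1 ok)

0,3,1,0,1,5,2,3,5,3,5,5,3,1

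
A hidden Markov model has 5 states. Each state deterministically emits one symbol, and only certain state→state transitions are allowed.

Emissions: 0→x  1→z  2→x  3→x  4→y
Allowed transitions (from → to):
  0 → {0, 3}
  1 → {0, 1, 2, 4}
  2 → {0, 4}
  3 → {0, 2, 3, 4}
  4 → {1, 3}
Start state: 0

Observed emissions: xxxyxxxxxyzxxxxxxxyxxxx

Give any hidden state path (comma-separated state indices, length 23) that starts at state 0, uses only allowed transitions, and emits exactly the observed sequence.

  pos 0: x in {0,2,3}, choose 0; start
  pos 1: x in {0,2,3}, choose 0; 0->0 ok
  pos 2: x in {0,2,3}, choose 3; 0->3 ok
  pos 3: y in {4}, choose 4; 3->4 ok
  pos 4: x in {0,2,3}, choose 3; 4->3 ok
  pos 5: x in {0,2,3}, choose 2; 3->2 ok
  pos 6: x in {0,2,3}, choose 0; 2->0 ok
  pos 7: x in {0,2,3}, choose 3; 0->3 ok
  pos 8: x in {0,2,3}, choose 2; 3->2 ok
  pos 9: y in {4}, choose 4; 2->4 ok
  pos 10: z in {1}, choose 1; 4->1 ok
  pos 11: x in {0,2,3}, choose 2; 1->2 ok
  pos 12: x in {0,2,3}, choose 0; 2->0 ok
  pos 13: x in {0,2,3}, choose 0; 0->0 ok
  pos 14: x in {0,2,3}, choose 0; 0->0 ok
  pos 15: x in {0,2,3}, choose 3; 0->3 ok
  pos 16: x in {0,2,3}, choose 0; 3->0 ok
  pos 17: x in {0,2,3}, choose 3; 0->3 ok
  pos 18: y in {4}, choose 4; 3->4 ok
  pos 19: x in {0,2,3}, choose 3; 4->3 ok
  pos 20: x in {0,2,3}, choose 3; 3->3 ok
  pos 21: x in {0,2,3}, choose 3; 3->3 ok
  pos 22: x in {0,2,3}, choose 0; 3->0 ok

0,0,3,4,3,2,0,3,2,4,1,2,0,0,0,3,0,3,4,3,3,3,0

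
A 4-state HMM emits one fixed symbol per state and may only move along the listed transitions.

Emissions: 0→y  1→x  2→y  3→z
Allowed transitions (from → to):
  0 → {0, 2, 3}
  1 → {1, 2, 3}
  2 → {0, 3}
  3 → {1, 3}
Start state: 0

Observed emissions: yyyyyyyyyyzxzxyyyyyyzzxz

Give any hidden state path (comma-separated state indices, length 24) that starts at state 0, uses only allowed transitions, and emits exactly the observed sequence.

  0: obs=y cand={0,2} pick 0 [start]
  1: obs=y cand={0,2} pick 2 [0->2 ok]
  2: obs=y cand={0,2} pick 0 [2->0 ok]
  3: obs=y cand={0,2} pick 0 [0->0 ok]
  4: obs=y cand={0,2} pick 0 [0->0 ok]
  5: obs=y cand={0,2} pick 2 [0->2 ok]
  6: obs=y cand={0,2} pick 0 [2->0 ok]
  7: obs=y cand={0,2} pick 0 [0->0 ok]
  8: obs=y cand={0,2} pick 2 [0->2 ok]
  9: obs=y cand={0,2} pick 0 [2->0 ok]
  10: obs=z cand={3} pick 3 [0->3 ok]
  11: obs=x cand={1} pick 1 [3->1 ok]
  12: obs=z cand={3} pick 3 [1->3 ok]
  13: obs=x cand={1} pick 1 [3->1 ok]
  14: obs=y cand={0,2} pick 2 [1->2 ok]
  15: obs=y cand={0,2} pick 0 [2->0 ok]
  16: obs=y cand={0,2} pick 0 [0->0 ok]
  17: obs=y cand={0,2} pick 0 [0->0 ok]
  18: obs=y cand={0,2} pick 0 [0->0 ok]
  19: obs=y cand={0,2} pick 0 [0->0 ok]
  20: obs=z cand={3} pick 3 [0->3 ok]
  21: obs=z cand={3} pick 3 [3->3 ok]
  22: obs=x cand={1} pick 1 [3->1 ok]
  23: obs=z cand={3} pick 3 [1->3 ok]

0,2,0,0,0,2,0,0,2,0,3,1,3,1,2,0,0,0,0,0,3,3,1,3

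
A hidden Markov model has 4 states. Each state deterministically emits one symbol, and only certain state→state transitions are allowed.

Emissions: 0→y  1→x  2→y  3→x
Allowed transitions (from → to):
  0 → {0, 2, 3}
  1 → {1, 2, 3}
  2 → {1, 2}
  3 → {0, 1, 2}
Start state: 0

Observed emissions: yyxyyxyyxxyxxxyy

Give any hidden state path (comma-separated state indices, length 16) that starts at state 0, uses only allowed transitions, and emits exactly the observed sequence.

0,0,3,2,2,1,2,2,1,3,2,1,1,3,0,2

  [0] y  {0,2}  => 0  start
  [1] y  {0,2}  => 0  0->0 ok
  [2] x  {1,3}  => 3  0->3 ok
  [3] y  {0,2}  => 2  3->2 ok
  [4] y  {0,2}  => 2  2->2 ok
  [5] x  {1,3}  => 1  2->1 ok
  [6] y  {0,2}  => 2  1->2 ok
  [7] y  {0,2}  => 2  2->2 ok
  [8] x  {1,3}  => 1  2->1 ok
  [9] x  {1,3}  => 3  1->3 ok
  [10] y  {0,2}  => 2  3->2 ok
  [11] x  {1,3}  => 1  2->1 ok
  [12] x  {1,3}  => 1  1->1 ok
  [13] x  {1,3}  => 3  1->3 ok
  [14] y  {0,2}  => 0  3->0 ok
  [15] y  {0,2}  => 2  0->2 ok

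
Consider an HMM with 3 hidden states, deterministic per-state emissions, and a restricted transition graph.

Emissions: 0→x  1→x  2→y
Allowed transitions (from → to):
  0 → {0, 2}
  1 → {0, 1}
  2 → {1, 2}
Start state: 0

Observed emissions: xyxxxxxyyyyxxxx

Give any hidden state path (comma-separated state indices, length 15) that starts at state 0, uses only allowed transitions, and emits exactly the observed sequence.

  pos 0: x in {0,1}, choose 0; start
  pos 1: y in {2}, choose 2; 0->2 ok
  pos 2: x in {0,1}, choose 1; 2->1 ok
  pos 3: x in {0,1}, choose 1; 1->1 ok
  pos 4: x in {0,1}, choose 0; 1->0 ok
  pos 5: x in {0,1}, choose 0; 0->0 ok
  pos 6: x in {0,1}, choose 0; 0->0 ok
  pos 7: y in {2}, choose 2; 0->2 ok
  pos 8: y in {2}, choose 2; 2->2 ok
  pos 9: y in {2}, choose 2; 2->2 ok
  pos 10: y in {2}, choose 2; 2->2 ok
  pos 11: x in {0,1}, choose 1; 2->1 ok
  pos 12: x in {0,1}, choose 1; 1->1 ok
  pos 13: x in {0,1}, choose 1; 1->1 ok
  pos 14: x in {0,1}, choose 1; 1->1 ok

0,2,1,1,0,0,0,2,2,2,2,1,1,1,1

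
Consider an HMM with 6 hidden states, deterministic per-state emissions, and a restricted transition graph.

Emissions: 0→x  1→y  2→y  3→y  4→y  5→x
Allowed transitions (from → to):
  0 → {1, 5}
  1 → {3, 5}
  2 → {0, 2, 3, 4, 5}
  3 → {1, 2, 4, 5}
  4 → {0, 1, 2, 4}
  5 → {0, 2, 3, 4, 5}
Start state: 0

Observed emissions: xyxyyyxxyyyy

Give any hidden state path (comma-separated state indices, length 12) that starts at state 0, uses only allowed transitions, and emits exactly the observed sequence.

  0: obs=x cand={0,5} pick 0 [start]
  1: obs=y cand={1,2,3,4} pick 1 [0->1 ok]
  2: obs=x cand={0,5} pick 5 [1->5 ok]
  3: obs=y cand={1,2,3,4} pick 2 [5->2 ok]
  4: obs=y cand={1,2,3,4} pick 2 [2->2 ok]
  5: obs=y cand={1,2,3,4} pick 2 [2->2 ok]
  6: obs=x cand={0,5} pick 0 [2->0 ok]
  7: obs=x cand={0,5} pick 5 [0->5 ok]
  8: obs=y cand={1,2,3,4} pick 2 [5->2 ok]
  9: obs=y cand={1,2,3,4} pick 2 [2->2 ok]
  10: obs=y cand={1,2,3,4} pick 4 [2->4 ok]
  11: obs=y cand={1,2,3,4} pick 1 [4->1 ok]

0,1,5,2,2,2,0,5,2,2,4,1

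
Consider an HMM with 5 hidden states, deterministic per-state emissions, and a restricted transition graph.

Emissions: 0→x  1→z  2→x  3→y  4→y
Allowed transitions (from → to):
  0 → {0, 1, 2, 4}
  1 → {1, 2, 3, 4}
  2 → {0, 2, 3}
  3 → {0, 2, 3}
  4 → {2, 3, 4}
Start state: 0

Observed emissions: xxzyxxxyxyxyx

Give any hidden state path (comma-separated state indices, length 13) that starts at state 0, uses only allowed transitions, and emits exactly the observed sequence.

  t0 'x' -> {0,2}, take 0 (start)
  t1 'x' -> {0,2}, take 0 (0->0 ok)
  t2 'z' -> {1}, take 1 (0->1 ok)
  t3 'y' -> {3,4}, take 3 (1->3 ok)
  t4 'x' -> {0,2}, take 2 (3->2 ok)
  t5 'x' -> {0,2}, take 0 (2->0 ok)
  t6 'x' -> {0,2}, take 2 (0->2 ok)
  t7 'y' -> {3,4}, take 3 (2->3 ok)
  t8 'x' -> {0,2}, take 0 (3->0 ok)
  t9 'y' -> {3,4}, take 4 (0->4 ok)
  t10 'x' -> {0,2}, take 2 (4->2 ok)
  t11 'y' -> {3,4}, take 3 (2->3 ok)
  t12 'x' -> {0,2}, take 0 (3->0 ok)

0,0,1,3,2,0,2,3,0,4,2,3,0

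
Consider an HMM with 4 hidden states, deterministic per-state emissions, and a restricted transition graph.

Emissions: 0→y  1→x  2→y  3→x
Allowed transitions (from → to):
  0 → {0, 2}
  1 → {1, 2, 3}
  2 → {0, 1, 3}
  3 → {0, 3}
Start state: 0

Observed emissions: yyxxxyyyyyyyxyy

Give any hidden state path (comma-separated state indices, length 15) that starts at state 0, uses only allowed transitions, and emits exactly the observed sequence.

  t0 'y' -> {0,2}, take 0 (start)
  t1 'y' -> {0,2}, take 2 (0->2 ok)
  t2 'x' -> {1,3}, take 3 (2->3 ok)
  t3 'x' -> {1,3}, take 3 (3->3 ok)
  t4 'x' -> {1,3}, take 3 (3->3 ok)
  t5 'y' -> {0,2}, take 0 (3->0 ok)
  t6 'y' -> {0,2}, take 0 (0->0 ok)
  t7 'y' -> {0,2}, take 0 (0->0 ok)
  t8 'y' -> {0,2}, take 2 (0->2 ok)
  t9 'y' -> {0,2}, take 0 (2->0 ok)
  t10 'y' -> {0,2}, take 0 (0->0 ok)
  t11 'y' -> {0,2}, take 2 (0->2 ok)
  t12 'x' -> {1,3}, take 1 (2->1 ok)
  t13 'y' -> {0,2}, take 2 (1->2 ok)
  t14 'y' -> {0,2}, take 0 (2->0 ok)

0,2,3,3,3,0,0,0,2,0,0,2,1,2,0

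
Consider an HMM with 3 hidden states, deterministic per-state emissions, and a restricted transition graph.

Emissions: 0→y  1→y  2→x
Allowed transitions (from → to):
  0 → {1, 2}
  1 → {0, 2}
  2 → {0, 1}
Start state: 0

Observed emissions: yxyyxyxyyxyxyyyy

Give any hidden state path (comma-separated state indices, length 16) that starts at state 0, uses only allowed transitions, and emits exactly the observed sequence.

0,2,1,0,2,0,2,1,0,2,0,2,1,0,1,0

  0: obs=y cand={0,1} pick 0 [start]
  1: obs=x cand={2} pick 2 [0->2 ok]
  2: obs=y cand={0,1} pick 1 [2->1 ok]
  3: obs=y cand={0,1} pick 0 [1->0 ok]
  4: obs=x cand={2} pick 2 [0->2 ok]
  5: obs=y cand={0,1} pick 0 [2->0 ok]
  6: obs=x cand={2} pick 2 [0->2 ok]
  7: obs=y cand={0,1} pick 1 [2->1 ok]
  8: obs=y cand={0,1} pick 0 [1->0 ok]
  9: obs=x cand={2} pick 2 [0->2 ok]
  10: obs=y cand={0,1} pick 0 [2->0 ok]
  11: obs=x cand={2} pick 2 [0->2 ok]
  12: obs=y cand={0,1} pick 1 [2->1 ok]
  13: obs=y cand={0,1} pick 0 [1->0 ok]
  14: obs=y cand={0,1} pick 1 [0->1 ok]
  15: obs=y cand={0,1} pick 0 [1->0 ok]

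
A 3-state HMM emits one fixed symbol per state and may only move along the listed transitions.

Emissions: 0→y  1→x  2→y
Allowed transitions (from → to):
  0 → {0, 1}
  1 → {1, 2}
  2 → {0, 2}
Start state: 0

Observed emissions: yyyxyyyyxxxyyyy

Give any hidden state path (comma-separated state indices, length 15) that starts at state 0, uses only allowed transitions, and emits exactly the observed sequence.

0,0,0,1,2,2,2,0,1,1,1,2,2,2,0

  0: obs=y cand={0,2} pick 0 [start]
  1: obs=y cand={0,2} pick 0 [0->0 ok]
  2: obs=y cand={0,2} pick 0 [0->0 ok]
  3: obs=x cand={1} pick 1 [0->1 ok]
  4: obs=y cand={0,2} pick 2 [1->2 ok]
  5: obs=y cand={0,2} pick 2 [2->2 ok]
  6: obs=y cand={0,2} pick 2 [2->2 ok]
  7: obs=y cand={0,2} pick 0 [2->0 ok]
  8: obs=x cand={1} pick 1 [0->1 ok]
  9: obs=x cand={1} pick 1 [1->1 ok]
  10: obs=x cand={1} pick 1 [1->1 ok]
  11: obs=y cand={0,2} pick 2 [1->2 ok]
  12: obs=y cand={0,2} pick 2 [2->2 ok]
  13: obs=y cand={0,2} pick 2 [2->2 ok]
  14: obs=y cand={0,2} pick 0 [2->0 ok]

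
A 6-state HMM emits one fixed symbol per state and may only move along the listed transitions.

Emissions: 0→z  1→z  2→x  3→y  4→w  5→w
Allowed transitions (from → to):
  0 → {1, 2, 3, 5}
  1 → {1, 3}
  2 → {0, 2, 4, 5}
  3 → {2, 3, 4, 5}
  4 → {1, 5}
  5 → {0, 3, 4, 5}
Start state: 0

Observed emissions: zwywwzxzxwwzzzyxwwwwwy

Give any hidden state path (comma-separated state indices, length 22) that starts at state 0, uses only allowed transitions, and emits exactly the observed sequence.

0,5,3,5,5,0,2,0,2,4,5,0,1,1,3,2,5,4,5,5,5,3

  [0] z  {0,1}  => 0  start
  [1] w  {4,5}  => 5  0->5 ok
  [2] y  {3}  => 3  5->3 ok
  [3] w  {4,5}  => 5  3->5 ok
  [4] w  {4,5}  => 5  5->5 ok
  [5] z  {0,1}  => 0  5->0 ok
  [6] x  {2}  => 2  0->2 ok
  [7] z  {0,1}  => 0  2->0 ok
  [8] x  {2}  => 2  0->2 ok
  [9] w  {4,5}  => 4  2->4 ok
  [10] w  {4,5}  => 5  4->5 ok
  [11] z  {0,1}  => 0  5->0 ok
  [12] z  {0,1}  => 1  0->1 ok
  [13] z  {0,1}  => 1  1->1 ok
  [14] y  {3}  => 3  1->3 ok
  [15] x  {2}  => 2  3->2 ok
  [16] w  {4,5}  => 5  2->5 ok
  [17] w  {4,5}  => 4  5->4 ok
  [18] w  {4,5}  => 5  4->5 ok
  [19] w  {4,5}  => 5  5->5 ok
  [20] w  {4,5}  => 5  5->5 ok
  [21] y  {3}  => 3  5->3 ok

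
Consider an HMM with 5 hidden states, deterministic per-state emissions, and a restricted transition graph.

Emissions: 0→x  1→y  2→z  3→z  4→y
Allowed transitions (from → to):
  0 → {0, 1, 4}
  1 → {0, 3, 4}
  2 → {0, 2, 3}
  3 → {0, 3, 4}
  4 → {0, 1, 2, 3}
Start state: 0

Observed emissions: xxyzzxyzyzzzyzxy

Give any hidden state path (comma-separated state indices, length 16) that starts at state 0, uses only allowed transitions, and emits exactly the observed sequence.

0,0,4,2,2,0,1,3,4,3,3,3,4,2,0,4

  t0 'x' -> {0}, take 0 (start)
  t1 'x' -> {0}, take 0 (0->0 ok)
  t2 'y' -> {1,4}, take 4 (0->4 ok)
  t3 'z' -> {2,3}, take 2 (4->2 ok)
  t4 'z' -> {2,3}, take 2 (2->2 ok)
  t5 'x' -> {0}, take 0 (2->0 ok)
  t6 'y' -> {1,4}, take 1 (0->1 ok)
  t7 'z' -> {2,3}, take 3 (1->3 ok)
  t8 'y' -> {1,4}, take 4 (3->4 ok)
  t9 'z' -> {2,3}, take 3 (4->3 ok)
  t10 'z' -> {2,3}, take 3 (3->3 ok)
  t11 'z' -> {2,3}, take 3 (3->3 ok)
  t12 'y' -> {1,4}, take 4 (3->4 ok)
  t13 'z' -> {2,3}, take 2 (4->2 ok)
  t14 'x' -> {0}, take 0 (2->0 ok)
  t15 'y' -> {1,4}, take 4 (0->4 ok)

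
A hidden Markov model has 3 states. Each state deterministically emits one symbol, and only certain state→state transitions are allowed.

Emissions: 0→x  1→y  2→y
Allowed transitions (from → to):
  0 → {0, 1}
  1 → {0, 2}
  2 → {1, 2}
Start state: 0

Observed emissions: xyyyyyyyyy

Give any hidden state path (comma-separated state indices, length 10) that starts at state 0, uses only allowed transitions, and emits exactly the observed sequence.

0,1,2,1,2,1,2,1,2,1

  [0] x  {0}  => 0  start
  [1] y  {1,2}  => 1  0->1 ok
  [2] y  {1,2}  => 2  1->2 ok
  [3] y  {1,2}  => 1  2->1 ok
  [4] y  {1,2}  => 2  1->2 ok
  [5] y  {1,2}  => 1  2->1 ok
  [6] y  {1,2}  => 2  1->2 ok
  [7] y  {1,2}  => 1  2->1 ok
  [8] y  {1,2}  => 2  1->2 ok
  [9] y  {1,2}  => 1  2->1 ok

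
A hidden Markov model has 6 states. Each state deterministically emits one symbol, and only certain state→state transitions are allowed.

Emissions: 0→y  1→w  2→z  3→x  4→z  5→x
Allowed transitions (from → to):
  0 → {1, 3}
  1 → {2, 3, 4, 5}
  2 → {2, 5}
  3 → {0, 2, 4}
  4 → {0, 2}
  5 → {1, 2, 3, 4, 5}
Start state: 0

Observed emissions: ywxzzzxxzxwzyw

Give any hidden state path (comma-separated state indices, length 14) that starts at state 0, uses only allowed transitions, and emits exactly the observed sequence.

0,1,3,2,2,2,5,5,2,5,1,4,0,1

  0: obs=y cand={0} pick 0 [start]
  1: obs=w cand={1} pick 1 [0->1 ok]
  2: obs=x cand={3,5} pick 3 [1->3 ok]
  3: obs=z cand={2,4} pick 2 [3->2 ok]
  4: obs=z cand={2,4} pick 2 [2->2 ok]
  5: obs=z cand={2,4} pick 2 [2->2 ok]
  6: obs=x cand={3,5} pick 5 [2->5 ok]
  7: obs=x cand={3,5} pick 5 [5->5 ok]
  8: obs=z cand={2,4} pick 2 [5->2 ok]
  9: obs=x cand={3,5} pick 5 [2->5 ok]
  10: obs=w cand={1} pick 1 [5->1 ok]
  11: obs=z cand={2,4} pick 4 [1->4 ok]
  12: obs=y cand={0} pick 0 [4->0 ok]
  13: obs=w cand={1} pick 1 [0->1 ok]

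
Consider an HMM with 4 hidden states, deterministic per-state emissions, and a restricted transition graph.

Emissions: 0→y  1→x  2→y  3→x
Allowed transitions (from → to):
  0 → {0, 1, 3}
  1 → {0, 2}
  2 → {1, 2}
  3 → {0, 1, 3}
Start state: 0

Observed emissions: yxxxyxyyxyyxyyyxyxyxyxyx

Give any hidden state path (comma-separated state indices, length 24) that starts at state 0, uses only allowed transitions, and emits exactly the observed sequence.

  [0] y  {0,2}  => 0  start
  [1] x  {1,3}  => 3  0->3 ok
  [2] x  {1,3}  => 3  3->3 ok
  [3] x  {1,3}  => 1  3->1 ok
  [4] y  {0,2}  => 2  1->2 ok
  [5] x  {1,3}  => 1  2->1 ok
  [6] y  {0,2}  => 0  1->0 ok
  [7] y  {0,2}  => 0  0->0 ok
  [8] x  {1,3}  => 1  0->1 ok
  [9] y  {0,2}  => 2  1->2 ok
  [10] y  {0,2}  => 2  2->2 ok
  [11] x  {1,3}  => 1  2->1 ok
  [12] y  {0,2}  => 2  1->2 ok
  [13] y  {0,2}  => 2  2->2 ok
  [14] y  {0,2}  => 2  2->2 ok
  [15] x  {1,3}  => 1  2->1 ok
  [16] y  {0,2}  => 0  1->0 ok
  [17] x  {1,3}  => 1  0->1 ok
  [18] y  {0,2}  => 0  1->0 ok
  [19] x  {1,3}  => 3  0->3 ok
  [20] y  {0,2}  => 0  3->0 ok
  [21] x  {1,3}  => 1  0->1 ok
  [22] y  {0,2}  => 0  1->0 ok
  [23] x  {1,3}  => 1  0->1 ok

0,3,3,1,2,1,0,0,1,2,2,1,2,2,2,1,0,1,0,3,0,1,0,1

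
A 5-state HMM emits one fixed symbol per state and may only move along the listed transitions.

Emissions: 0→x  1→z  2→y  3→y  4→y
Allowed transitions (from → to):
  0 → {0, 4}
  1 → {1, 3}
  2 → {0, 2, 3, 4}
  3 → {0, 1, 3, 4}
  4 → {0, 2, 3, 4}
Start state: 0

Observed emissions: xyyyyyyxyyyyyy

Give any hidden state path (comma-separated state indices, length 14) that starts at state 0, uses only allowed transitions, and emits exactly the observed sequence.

0,4,4,2,3,4,3,0,4,2,2,4,4,3

  pos 0: x in {0}, choose 0; start
  pos 1: y in {2,3,4}, choose 4; 0->4 ok
  pos 2: y in {2,3,4}, choose 4; 4->4 ok
  pos 3: y in {2,3,4}, choose 2; 4->2 ok
  pos 4: y in {2,3,4}, choose 3; 2->3 ok
  pos 5: y in {2,3,4}, choose 4; 3->4 ok
  pos 6: y in {2,3,4}, choose 3; 4->3 ok
  pos 7: x in {0}, choose 0; 3->0 ok
  pos 8: y in {2,3,4}, choose 4; 0->4 ok
  pos 9: y in {2,3,4}, choose 2; 4->2 ok
  pos 10: y in {2,3,4}, choose 2; 2->2 ok
  pos 11: y in {2,3,4}, choose 4; 2->4 ok
  pos 12: y in {2,3,4}, choose 4; 4->4 ok
  pos 13: y in {2,3,4}, choose 3; 4->3 ok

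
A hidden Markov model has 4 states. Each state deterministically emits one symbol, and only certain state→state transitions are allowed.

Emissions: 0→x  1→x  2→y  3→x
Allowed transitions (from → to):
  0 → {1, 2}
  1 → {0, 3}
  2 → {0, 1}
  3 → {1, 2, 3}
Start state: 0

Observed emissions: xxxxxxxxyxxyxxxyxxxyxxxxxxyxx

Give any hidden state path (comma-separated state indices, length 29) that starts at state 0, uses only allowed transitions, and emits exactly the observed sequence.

  0: obs=x cand={0,1,3} pick 0 [start]
  1: obs=x cand={0,1,3} pick 1 [0->1 ok]
  2: obs=x cand={0,1,3} pick 3 [1->3 ok]
  3: obs=x cand={0,1,3} pick 1 [3->1 ok]
  4: obs=x cand={0,1,3} pick 3 [1->3 ok]
  5: obs=x cand={0,1,3} pick 3 [3->3 ok]
  6: obs=x cand={0,1,3} pick 1 [3->1 ok]
  7: obs=x cand={0,1,3} pick 3 [1->3 ok]
  8: obs=y cand={2} pick 2 [3->2 ok]
  9: obs=x cand={0,1,3} pick 1 [2->1 ok]
  10: obs=x cand={0,1,3} pick 3 [1->3 ok]
  11: obs=y cand={2} pick 2 [3->2 ok]
  12: obs=x cand={0,1,3} pick 0 [2->0 ok]
  13: obs=x cand={0,1,3} pick 1 [0->1 ok]
  14: obs=x cand={0,1,3} pick 3 [1->3 ok]
  15: obs=y cand={2} pick 2 [3->2 ok]
  16: obs=x cand={0,1,3} pick 0 [2->0 ok]
  17: obs=x cand={0,1,3} pick 1 [0->1 ok]
  18: obs=x cand={0,1,3} pick 0 [1->0 ok]
  19: obs=y cand={2} pick 2 [0->2 ok]
  20: obs=x cand={0,1,3} pick 0 [2->0 ok]
  21: obs=x cand={0,1,3} pick 1 [0->1 ok]
  22: obs=x cand={0,1,3} pick 0 [1->0 ok]
  23: obs=x cand={0,1,3} pick 1 [0->1 ok]
  24: obs=x cand={0,1,3} pick 3 [1->3 ok]
  25: obs=x cand={0,1,3} pick 3 [3->3 ok]
  26: obs=y cand={2} pick 2 [3->2 ok]
  27: obs=x cand={0,1,3} pick 0 [2->0 ok]
  28: obs=x cand={0,1,3} pick 1 [0->1 ok]

0,1,3,1,3,3,1,3,2,1,3,2,0,1,3,2,0,1,0,2,0,1,0,1,3,3,2,0,1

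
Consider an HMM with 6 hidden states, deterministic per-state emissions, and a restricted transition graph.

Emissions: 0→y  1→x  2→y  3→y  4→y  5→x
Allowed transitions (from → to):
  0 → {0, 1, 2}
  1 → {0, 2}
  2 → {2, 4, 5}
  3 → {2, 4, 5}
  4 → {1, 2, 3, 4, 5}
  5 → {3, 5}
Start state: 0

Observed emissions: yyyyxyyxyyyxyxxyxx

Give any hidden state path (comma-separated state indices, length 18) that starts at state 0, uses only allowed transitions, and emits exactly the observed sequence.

0,0,0,2,5,3,4,5,3,2,4,1,2,5,5,3,5,5

  0: obs=y cand={0,2,3,4} pick 0 [start]
  1: obs=y cand={0,2,3,4} pick 0 [0->0 ok]
  2: obs=y cand={0,2,3,4} pick 0 [0->0 ok]
  3: obs=y cand={0,2,3,4} pick 2 [0->2 ok]
  4: obs=x cand={1,5} pick 5 [2->5 ok]
  5: obs=y cand={0,2,3,4} pick 3 [5->3 ok]
  6: obs=y cand={0,2,3,4} pick 4 [3->4 ok]
  7: obs=x cand={1,5} pick 5 [4->5 ok]
  8: obs=y cand={0,2,3,4} pick 3 [5->3 ok]
  9: obs=y cand={0,2,3,4} pick 2 [3->2 ok]
  10: obs=y cand={0,2,3,4} pick 4 [2->4 ok]
  11: obs=x cand={1,5} pick 1 [4->1 ok]
  12: obs=y cand={0,2,3,4} pick 2 [1->2 ok]
  13: obs=x cand={1,5} pick 5 [2->5 ok]
  14: obs=x cand={1,5} pick 5 [5->5 ok]
  15: obs=y cand={0,2,3,4} pick 3 [5->3 ok]
  16: obs=x cand={1,5} pick 5 [3->5 ok]
  17: obs=x cand={1,5} pick 5 [5->5 ok]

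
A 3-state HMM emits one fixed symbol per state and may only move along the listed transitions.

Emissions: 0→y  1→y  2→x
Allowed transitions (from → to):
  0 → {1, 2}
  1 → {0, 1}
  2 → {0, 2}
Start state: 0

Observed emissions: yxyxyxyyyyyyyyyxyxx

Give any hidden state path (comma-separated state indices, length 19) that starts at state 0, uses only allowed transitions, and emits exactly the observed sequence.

  [0] y  {0,1}  => 0  start
  [1] x  {2}  => 2  0->2 ok
  [2] y  {0,1}  => 0  2->0 ok
  [3] x  {2}  => 2  0->2 ok
  [4] y  {0,1}  => 0  2->0 ok
  [5] x  {2}  => 2  0->2 ok
  [6] y  {0,1}  => 0  2->0 ok
  [7] y  {0,1}  => 1  0->1 ok
  [8] y  {0,1}  => 1  1->1 ok
  [9] y  {0,1}  => 1  1->1 ok
  [10] y  {0,1}  => 1  1->1 ok
  [11] y  {0,1}  => 0  1->0 ok
  [12] y  {0,1}  => 1  0->1 ok
  [13] y  {0,1}  => 1  1->1 ok
  [14] y  {0,1}  => 0  1->0 ok
  [15] x  {2}  => 2  0->2 ok
  [16] y  {0,1}  => 0  2->0 ok
  [17] x  {2}  => 2  0->2 ok
  [18] x  {2}  => 2  2->2 ok

0,2,0,2,0,2,0,1,1,1,1,0,1,1,0,2,0,2,2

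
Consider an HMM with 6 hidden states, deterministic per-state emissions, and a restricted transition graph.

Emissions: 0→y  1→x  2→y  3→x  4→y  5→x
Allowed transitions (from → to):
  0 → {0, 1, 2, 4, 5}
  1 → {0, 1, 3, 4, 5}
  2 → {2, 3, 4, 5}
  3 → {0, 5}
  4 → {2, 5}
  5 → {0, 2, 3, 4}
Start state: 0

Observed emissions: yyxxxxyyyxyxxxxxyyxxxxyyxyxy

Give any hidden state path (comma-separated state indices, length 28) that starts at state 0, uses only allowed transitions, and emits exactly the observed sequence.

  pos 0: y in {0,2,4}, choose 0; start
  pos 1: y in {0,2,4}, choose 4; 0->4 ok
  pos 2: x in {1,3,5}, choose 5; 4->5 ok
  pos 3: x in {1,3,5}, choose 3; 5->3 ok
  pos 4: x in {1,3,5}, choose 5; 3->5 ok
  pos 5: x in {1,3,5}, choose 3; 5->3 ok
  pos 6: y in {0,2,4}, choose 0; 3->0 ok
  pos 7: y in {0,2,4}, choose 2; 0->2 ok
  pos 8: y in {0,2,4}, choose 4; 2->4 ok
  pos 9: x in {1,3,5}, choose 5; 4->5 ok
  pos 10: y in {0,2,4}, choose 0; 5->0 ok
  pos 11: x in {1,3,5}, choose 1; 0->1 ok
  pos 12: x in {1,3,5}, choose 1; 1->1 ok
  pos 13: x in {1,3,5}, choose 5; 1->5 ok
  pos 14: x in {1,3,5}, choose 3; 5->3 ok
  pos 15: x in {1,3,5}, choose 5; 3->5 ok
  pos 16: y in {0,2,4}, choose 0; 5->0 ok
  pos 17: y in {0,2,4}, choose 2; 0->2 ok
  pos 18: x in {1,3,5}, choose 3; 2->3 ok
  pos 19: x in {1,3,5}, choose 5; 3->5 ok
  pos 20: x in {1,3,5}, choose 3; 5->3 ok
  pos 21: x in {1,3,5}, choose 5; 3->5 ok
  pos 22: y in {0,2,4}, choose 2; 5->2 ok
  pos 23: y in {0,2,4}, choose 4; 2->4 ok
  pos 24: x in {1,3,5}, choose 5; 4->5 ok
  pos 25: y in {0,2,4}, choose 2; 5->2 ok
  pos 26: x in {1,3,5}, choose 3; 2->3 ok
  pos 27: y in {0,2,4}, choose 0; 3->0 ok

0,4,5,3,5,3,0,2,4,5,0,1,1,5,3,5,0,2,3,5,3,5,2,4,5,2,3,0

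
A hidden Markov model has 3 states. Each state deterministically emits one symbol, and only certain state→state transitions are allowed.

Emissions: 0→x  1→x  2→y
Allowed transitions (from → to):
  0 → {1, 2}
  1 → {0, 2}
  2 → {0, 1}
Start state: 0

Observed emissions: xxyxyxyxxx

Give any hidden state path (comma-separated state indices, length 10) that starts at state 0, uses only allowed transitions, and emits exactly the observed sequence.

  0: obs=x cand={0,1} pick 0 [start]
  1: obs=x cand={0,1} pick 1 [0->1 ok]
  2: obs=y cand={2} pick 2 [1->2 ok]
  3: obs=x cand={0,1} pick 1 [2->1 ok]
  4: obs=y cand={2} pick 2 [1->2 ok]
  5: obs=x cand={0,1} pick 0 [2->0 ok]
  6: obs=y cand={2} pick 2 [0->2 ok]
  7: obs=x cand={0,1} pick 1 [2->1 ok]
  8: obs=x cand={0,1} pick 0 [1->0 ok]
  9: obs=x cand={0,1} pick 1 [0->1 ok]

0,1,2,1,2,0,2,1,0,1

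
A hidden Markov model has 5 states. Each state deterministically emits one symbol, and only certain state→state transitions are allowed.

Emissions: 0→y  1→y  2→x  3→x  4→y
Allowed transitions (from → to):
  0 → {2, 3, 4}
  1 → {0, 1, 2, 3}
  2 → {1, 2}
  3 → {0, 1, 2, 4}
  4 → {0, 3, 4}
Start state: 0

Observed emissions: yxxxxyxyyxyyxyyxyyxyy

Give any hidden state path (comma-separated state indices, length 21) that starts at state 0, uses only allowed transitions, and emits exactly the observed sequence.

0,3,2,2,2,1,2,1,0,2,1,1,3,1,1,3,1,1,2,1,0

  t0 'y' -> {0,1,4}, take 0 (start)
  t1 'x' -> {2,3}, take 3 (0->3 ok)
  t2 'x' -> {2,3}, take 2 (3->2 ok)
  t3 'x' -> {2,3}, take 2 (2->2 ok)
  t4 'x' -> {2,3}, take 2 (2->2 ok)
  t5 'y' -> {0,1,4}, take 1 (2->1 ok)
  t6 'x' -> {2,3}, take 2 (1->2 ok)
  t7 'y' -> {0,1,4}, take 1 (2->1 ok)
  t8 'y' -> {0,1,4}, take 0 (1->0 ok)
  t9 'x' -> {2,3}, take 2 (0->2 ok)
  t10 'y' -> {0,1,4}, take 1 (2->1 ok)
  t11 'y' -> {0,1,4}, take 1 (1->1 ok)
  t12 'x' -> {2,3}, take 3 (1->3 ok)
  t13 'y' -> {0,1,4}, take 1 (3->1 ok)
  t14 'y' -> {0,1,4}, take 1 (1->1 ok)
  t15 'x' -> {2,3}, take 3 (1->3 ok)
  t16 'y' -> {0,1,4}, take 1 (3->1 ok)
  t17 'y' -> {0,1,4}, take 1 (1->1 ok)
  t18 'x' -> {2,3}, take 2 (1->2 ok)
  t19 'y' -> {0,1,4}, take 1 (2->1 ok)
  t20 'y' -> {0,1,4}, take 0 (1->0 ok)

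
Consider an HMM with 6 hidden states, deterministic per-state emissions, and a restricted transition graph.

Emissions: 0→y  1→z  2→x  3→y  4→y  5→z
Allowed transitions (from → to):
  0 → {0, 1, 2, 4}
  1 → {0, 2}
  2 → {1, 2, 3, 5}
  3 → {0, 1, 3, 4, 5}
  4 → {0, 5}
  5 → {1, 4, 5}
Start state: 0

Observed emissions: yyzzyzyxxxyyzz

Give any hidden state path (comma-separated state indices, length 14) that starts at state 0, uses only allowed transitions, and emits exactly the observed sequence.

0,4,5,1,0,1,0,2,2,2,3,4,5,5

  pos 0: y in {0,3,4}, choose 0; start
  pos 1: y in {0,3,4}, choose 4; 0->4 ok
  pos 2: z in {1,5}, choose 5; 4->5 ok
  pos 3: z in {1,5}, choose 1; 5->1 ok
  pos 4: y in {0,3,4}, choose 0; 1->0 ok
  pos 5: z in {1,5}, choose 1; 0->1 ok
  pos 6: y in {0,3,4}, choose 0; 1->0 ok
  pos 7: x in {2}, choose 2; 0->2 ok
  pos 8: x in {2}, choose 2; 2->2 ok
  pos 9: x in {2}, choose 2; 2->2 ok
  pos 10: y in {0,3,4}, choose 3; 2->3 ok
  pos 11: y in {0,3,4}, choose 4; 3->4 ok
  pos 12: z in {1,5}, choose 5; 4->5 ok
  pos 13: z in {1,5}, choose 5; 5->5 ok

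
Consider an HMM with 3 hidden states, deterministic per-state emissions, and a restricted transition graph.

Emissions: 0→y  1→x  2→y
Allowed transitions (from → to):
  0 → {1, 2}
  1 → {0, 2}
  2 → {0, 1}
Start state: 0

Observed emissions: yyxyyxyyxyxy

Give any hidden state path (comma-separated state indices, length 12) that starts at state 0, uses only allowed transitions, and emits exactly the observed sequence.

  pos 0: y in {0,2}, choose 0; start
  pos 1: y in {0,2}, choose 2; 0->2 ok
  pos 2: x in {1}, choose 1; 2->1 ok
  pos 3: y in {0,2}, choose 2; 1->2 ok
  pos 4: y in {0,2}, choose 0; 2->0 ok
  pos 5: x in {1}, choose 1; 0->1 ok
  pos 6: y in {0,2}, choose 0; 1->0 ok
  pos 7: y in {0,2}, choose 2; 0->2 ok
  pos 8: x in {1}, choose 1; 2->1 ok
  pos 9: y in {0,2}, choose 0; 1->0 ok
  pos 10: x in {1}, choose 1; 0->1 ok
  pos 11: y in {0,2}, choose 2; 1->2 ok

0,2,1,2,0,1,0,2,1,0,1,2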